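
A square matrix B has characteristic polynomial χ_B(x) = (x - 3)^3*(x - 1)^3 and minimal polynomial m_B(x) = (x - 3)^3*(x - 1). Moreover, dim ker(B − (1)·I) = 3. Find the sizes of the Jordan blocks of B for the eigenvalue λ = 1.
Block sizes for λ = 1: [1, 1, 1]

Step 1 — from the characteristic polynomial, algebraic multiplicity of λ = 1 is 3. From dim ker(B − (1)·I) = 3, there are exactly 3 Jordan blocks for λ = 1.
Step 2 — from the minimal polynomial, the factor (x − 1) tells us the largest block for λ = 1 has size 1.
Step 3 — with total size 3, 3 blocks, and largest block 1, the block sizes (in nonincreasing order) are [1, 1, 1].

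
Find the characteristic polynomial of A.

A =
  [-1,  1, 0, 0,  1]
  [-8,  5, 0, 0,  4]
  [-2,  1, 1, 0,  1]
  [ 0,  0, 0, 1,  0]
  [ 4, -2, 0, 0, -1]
x^5 - 5*x^4 + 10*x^3 - 10*x^2 + 5*x - 1

Expanding det(x·I − A) (e.g. by cofactor expansion or by noting that A is similar to its Jordan form J, which has the same characteristic polynomial as A) gives
  χ_A(x) = x^5 - 5*x^4 + 10*x^3 - 10*x^2 + 5*x - 1
which factors as (x - 1)^5. The eigenvalues (with algebraic multiplicities) are λ = 1 with multiplicity 5.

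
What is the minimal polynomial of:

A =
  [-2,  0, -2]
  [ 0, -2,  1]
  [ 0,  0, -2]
x^2 + 4*x + 4

The characteristic polynomial is χ_A(x) = (x + 2)^3, so the eigenvalues are known. The minimal polynomial is
  m_A(x) = Π_λ (x − λ)^{k_λ}
where k_λ is the size of the *largest* Jordan block for λ (equivalently, the smallest k with (A − λI)^k v = 0 for every generalised eigenvector v of λ).

  λ = -2: largest Jordan block has size 2, contributing (x + 2)^2

So m_A(x) = (x + 2)^2 = x^2 + 4*x + 4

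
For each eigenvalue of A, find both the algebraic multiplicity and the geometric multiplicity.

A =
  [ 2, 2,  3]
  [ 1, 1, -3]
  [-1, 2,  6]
λ = 3: alg = 3, geom = 2

Step 1 — factor the characteristic polynomial to read off the algebraic multiplicities:
  χ_A(x) = (x - 3)^3

Step 2 — compute geometric multiplicities via the rank-nullity identity g(λ) = n − rank(A − λI):
  rank(A − (3)·I) = 1, so dim ker(A − (3)·I) = n − 1 = 2

Summary:
  λ = 3: algebraic multiplicity = 3, geometric multiplicity = 2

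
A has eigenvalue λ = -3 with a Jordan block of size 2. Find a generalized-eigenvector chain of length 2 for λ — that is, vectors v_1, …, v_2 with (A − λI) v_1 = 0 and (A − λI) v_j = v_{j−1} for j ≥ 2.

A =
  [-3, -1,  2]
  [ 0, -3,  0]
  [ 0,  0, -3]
A Jordan chain for λ = -3 of length 2:
v_1 = (-1, 0, 0)ᵀ
v_2 = (0, 1, 0)ᵀ

Let N = A − (-3)·I. We want v_2 with N^2 v_2 = 0 but N^1 v_2 ≠ 0; then v_{j-1} := N · v_j for j = 2, …, 2.

Pick v_2 = (0, 1, 0)ᵀ.
Then v_1 = N · v_2 = (-1, 0, 0)ᵀ.

Sanity check: (A − (-3)·I) v_1 = (0, 0, 0)ᵀ = 0. ✓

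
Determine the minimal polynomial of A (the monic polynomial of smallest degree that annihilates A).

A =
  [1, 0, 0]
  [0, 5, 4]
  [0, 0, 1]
x^2 - 6*x + 5

The characteristic polynomial is χ_A(x) = (x - 5)*(x - 1)^2, so the eigenvalues are known. The minimal polynomial is
  m_A(x) = Π_λ (x − λ)^{k_λ}
where k_λ is the size of the *largest* Jordan block for λ (equivalently, the smallest k with (A − λI)^k v = 0 for every generalised eigenvector v of λ).

  λ = 1: largest Jordan block has size 1, contributing (x − 1)
  λ = 5: largest Jordan block has size 1, contributing (x − 5)

So m_A(x) = (x - 5)*(x - 1) = x^2 - 6*x + 5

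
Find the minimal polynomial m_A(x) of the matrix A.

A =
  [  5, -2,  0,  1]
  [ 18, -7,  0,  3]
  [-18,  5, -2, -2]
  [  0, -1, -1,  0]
x^3 + 3*x^2 + 3*x + 1

The characteristic polynomial is χ_A(x) = (x + 1)^4, so the eigenvalues are known. The minimal polynomial is
  m_A(x) = Π_λ (x − λ)^{k_λ}
where k_λ is the size of the *largest* Jordan block for λ (equivalently, the smallest k with (A − λI)^k v = 0 for every generalised eigenvector v of λ).

  λ = -1: largest Jordan block has size 3, contributing (x + 1)^3

So m_A(x) = (x + 1)^3 = x^3 + 3*x^2 + 3*x + 1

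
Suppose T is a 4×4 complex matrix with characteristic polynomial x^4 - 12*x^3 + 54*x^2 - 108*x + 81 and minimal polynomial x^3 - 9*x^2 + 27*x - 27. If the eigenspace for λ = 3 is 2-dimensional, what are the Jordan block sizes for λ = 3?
Block sizes for λ = 3: [3, 1]

Step 1 — from the characteristic polynomial, algebraic multiplicity of λ = 3 is 4. From dim ker(T − (3)·I) = 2, there are exactly 2 Jordan blocks for λ = 3.
Step 2 — from the minimal polynomial, the factor (x − 3)^3 tells us the largest block for λ = 3 has size 3.
Step 3 — with total size 4, 2 blocks, and largest block 3, the block sizes (in nonincreasing order) are [3, 1].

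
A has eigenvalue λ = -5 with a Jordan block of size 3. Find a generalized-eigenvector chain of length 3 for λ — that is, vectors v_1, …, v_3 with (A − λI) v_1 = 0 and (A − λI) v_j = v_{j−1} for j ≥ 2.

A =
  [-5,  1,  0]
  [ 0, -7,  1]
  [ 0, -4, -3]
A Jordan chain for λ = -5 of length 3:
v_1 = (-2, 0, 0)ᵀ
v_2 = (1, -2, -4)ᵀ
v_3 = (0, 1, 0)ᵀ

Let N = A − (-5)·I. We want v_3 with N^3 v_3 = 0 but N^2 v_3 ≠ 0; then v_{j-1} := N · v_j for j = 3, …, 2.

Pick v_3 = (0, 1, 0)ᵀ.
Then v_2 = N · v_3 = (1, -2, -4)ᵀ.
Then v_1 = N · v_2 = (-2, 0, 0)ᵀ.

Sanity check: (A − (-5)·I) v_1 = (0, 0, 0)ᵀ = 0. ✓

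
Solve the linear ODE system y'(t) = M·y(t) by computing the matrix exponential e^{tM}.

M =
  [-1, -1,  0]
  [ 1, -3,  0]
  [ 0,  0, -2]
e^{tM} =
  [t*exp(-2*t) + exp(-2*t), -t*exp(-2*t), 0]
  [t*exp(-2*t), -t*exp(-2*t) + exp(-2*t), 0]
  [0, 0, exp(-2*t)]

Strategy: write M = P · J · P⁻¹ where J is a Jordan canonical form, so e^{tM} = P · e^{tJ} · P⁻¹, and e^{tJ} can be computed block-by-block.

M has Jordan form
J =
  [-2,  1,  0]
  [ 0, -2,  0]
  [ 0,  0, -2]
(up to reordering of blocks).

Per-block formulas:
  For a 1×1 block at λ = -2: exp(t · [-2]) = [e^(-2t)].
  For a 2×2 Jordan block J_2(-2): exp(t · J_2(-2)) = e^(-2t)·(I + t·N), where N is the 2×2 nilpotent shift.

After assembling e^{tJ} and conjugating by P, we get:

e^{tM} =
  [t*exp(-2*t) + exp(-2*t), -t*exp(-2*t), 0]
  [t*exp(-2*t), -t*exp(-2*t) + exp(-2*t), 0]
  [0, 0, exp(-2*t)]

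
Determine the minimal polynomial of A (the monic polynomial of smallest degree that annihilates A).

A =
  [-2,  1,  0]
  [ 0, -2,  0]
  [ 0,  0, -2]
x^2 + 4*x + 4

The characteristic polynomial is χ_A(x) = (x + 2)^3, so the eigenvalues are known. The minimal polynomial is
  m_A(x) = Π_λ (x − λ)^{k_λ}
where k_λ is the size of the *largest* Jordan block for λ (equivalently, the smallest k with (A − λI)^k v = 0 for every generalised eigenvector v of λ).

  λ = -2: largest Jordan block has size 2, contributing (x + 2)^2

So m_A(x) = (x + 2)^2 = x^2 + 4*x + 4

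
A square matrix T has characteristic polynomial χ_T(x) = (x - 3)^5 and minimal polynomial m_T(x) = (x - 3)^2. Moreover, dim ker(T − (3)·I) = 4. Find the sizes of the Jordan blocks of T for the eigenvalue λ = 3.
Block sizes for λ = 3: [2, 1, 1, 1]

Step 1 — from the characteristic polynomial, algebraic multiplicity of λ = 3 is 5. From dim ker(T − (3)·I) = 4, there are exactly 4 Jordan blocks for λ = 3.
Step 2 — from the minimal polynomial, the factor (x − 3)^2 tells us the largest block for λ = 3 has size 2.
Step 3 — with total size 5, 4 blocks, and largest block 2, the block sizes (in nonincreasing order) are [2, 1, 1, 1].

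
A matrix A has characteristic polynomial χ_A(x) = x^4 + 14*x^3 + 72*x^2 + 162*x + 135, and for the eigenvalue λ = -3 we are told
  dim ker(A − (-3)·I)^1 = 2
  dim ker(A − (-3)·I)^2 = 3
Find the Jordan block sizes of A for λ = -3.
Block sizes for λ = -3: [2, 1]

From the dimensions of kernels of powers, the number of Jordan blocks of size at least j is d_j − d_{j−1} where d_j = dim ker(N^j) (with d_0 = 0). Computing the differences gives [2, 1].
The number of blocks of size exactly k is (#blocks of size ≥ k) − (#blocks of size ≥ k + 1), so the partition is: 1 block(s) of size 1, 1 block(s) of size 2.
In nonincreasing order the block sizes are [2, 1].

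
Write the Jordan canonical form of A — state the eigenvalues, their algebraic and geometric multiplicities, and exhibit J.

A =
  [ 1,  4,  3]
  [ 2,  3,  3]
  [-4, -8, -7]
J_2(-1) ⊕ J_1(-1)

The characteristic polynomial is
  det(x·I − A) = x^3 + 3*x^2 + 3*x + 1 = (x + 1)^3

Eigenvalues and multiplicities (the geometric multiplicity of λ is n − rank(A − λI), which equals the number of Jordan blocks for λ):
  λ = -1: algebraic multiplicity = 3, geometric multiplicity = 2

Determining the block sizes for each eigenvalue:
  λ = -1: 2 blocks summing to 3 forces exactly one block of size 2 and the rest size 1 → block sizes [2, 1]

Assembling the blocks gives a Jordan form
J =
  [-1,  1,  0]
  [ 0, -1,  0]
  [ 0,  0, -1]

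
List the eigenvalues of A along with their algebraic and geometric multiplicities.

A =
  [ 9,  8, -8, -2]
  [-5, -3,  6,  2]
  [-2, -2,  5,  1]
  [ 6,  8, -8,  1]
λ = 3: alg = 4, geom = 2

Step 1 — factor the characteristic polynomial to read off the algebraic multiplicities:
  χ_A(x) = (x - 3)^4

Step 2 — compute geometric multiplicities via the rank-nullity identity g(λ) = n − rank(A − λI):
  rank(A − (3)·I) = 2, so dim ker(A − (3)·I) = n − 2 = 2

Summary:
  λ = 3: algebraic multiplicity = 4, geometric multiplicity = 2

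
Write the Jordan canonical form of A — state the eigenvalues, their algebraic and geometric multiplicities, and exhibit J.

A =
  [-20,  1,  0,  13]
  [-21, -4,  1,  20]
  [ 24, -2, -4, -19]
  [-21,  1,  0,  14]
J_3(-5) ⊕ J_1(1)

The characteristic polynomial is
  det(x·I − A) = x^4 + 14*x^3 + 60*x^2 + 50*x - 125 = (x - 1)*(x + 5)^3

Eigenvalues and multiplicities (the geometric multiplicity of λ is n − rank(A − λI), which equals the number of Jordan blocks for λ):
  λ = -5: algebraic multiplicity = 3, geometric multiplicity = 1
  λ = 1: algebraic multiplicity = 1, geometric multiplicity = 1

Determining the block sizes for each eigenvalue:
  λ = -5: one block (gm = 1), so the single block has size am = 3 → block sizes [3]
  λ = 1: one block (gm = 1), so the single block has size am = 1 → block sizes [1]

Assembling the blocks gives a Jordan form
J =
  [-5,  1,  0, 0]
  [ 0, -5,  1, 0]
  [ 0,  0, -5, 0]
  [ 0,  0,  0, 1]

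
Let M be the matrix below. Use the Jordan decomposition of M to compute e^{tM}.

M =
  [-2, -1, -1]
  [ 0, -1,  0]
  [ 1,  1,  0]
e^{tM} =
  [-t*exp(-t) + exp(-t), -t*exp(-t), -t*exp(-t)]
  [0, exp(-t), 0]
  [t*exp(-t), t*exp(-t), t*exp(-t) + exp(-t)]

Strategy: write M = P · J · P⁻¹ where J is a Jordan canonical form, so e^{tM} = P · e^{tJ} · P⁻¹, and e^{tJ} can be computed block-by-block.

M has Jordan form
J =
  [-1,  1,  0]
  [ 0, -1,  0]
  [ 0,  0, -1]
(up to reordering of blocks).

Per-block formulas:
  For a 1×1 block at λ = -1: exp(t · [-1]) = [e^(-1t)].
  For a 2×2 Jordan block J_2(-1): exp(t · J_2(-1)) = e^(-1t)·(I + t·N), where N is the 2×2 nilpotent shift.

After assembling e^{tJ} and conjugating by P, we get:

e^{tM} =
  [-t*exp(-t) + exp(-t), -t*exp(-t), -t*exp(-t)]
  [0, exp(-t), 0]
  [t*exp(-t), t*exp(-t), t*exp(-t) + exp(-t)]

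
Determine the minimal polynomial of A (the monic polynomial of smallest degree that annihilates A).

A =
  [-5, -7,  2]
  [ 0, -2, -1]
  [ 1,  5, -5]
x^3 + 12*x^2 + 48*x + 64

The characteristic polynomial is χ_A(x) = (x + 4)^3, so the eigenvalues are known. The minimal polynomial is
  m_A(x) = Π_λ (x − λ)^{k_λ}
where k_λ is the size of the *largest* Jordan block for λ (equivalently, the smallest k with (A − λI)^k v = 0 for every generalised eigenvector v of λ).

  λ = -4: largest Jordan block has size 3, contributing (x + 4)^3

So m_A(x) = (x + 4)^3 = x^3 + 12*x^2 + 48*x + 64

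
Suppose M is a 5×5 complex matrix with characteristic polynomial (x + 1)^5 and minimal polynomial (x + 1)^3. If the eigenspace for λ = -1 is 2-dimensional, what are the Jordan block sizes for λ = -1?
Block sizes for λ = -1: [3, 2]

Step 1 — from the characteristic polynomial, algebraic multiplicity of λ = -1 is 5. From dim ker(M − (-1)·I) = 2, there are exactly 2 Jordan blocks for λ = -1.
Step 2 — from the minimal polynomial, the factor (x + 1)^3 tells us the largest block for λ = -1 has size 3.
Step 3 — with total size 5, 2 blocks, and largest block 3, the block sizes (in nonincreasing order) are [3, 2].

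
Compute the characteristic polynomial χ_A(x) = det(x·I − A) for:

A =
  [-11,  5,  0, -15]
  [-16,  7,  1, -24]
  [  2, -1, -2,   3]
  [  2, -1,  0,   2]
x^4 + 4*x^3 + 6*x^2 + 4*x + 1

Expanding det(x·I − A) (e.g. by cofactor expansion or by noting that A is similar to its Jordan form J, which has the same characteristic polynomial as A) gives
  χ_A(x) = x^4 + 4*x^3 + 6*x^2 + 4*x + 1
which factors as (x + 1)^4. The eigenvalues (with algebraic multiplicities) are λ = -1 with multiplicity 4.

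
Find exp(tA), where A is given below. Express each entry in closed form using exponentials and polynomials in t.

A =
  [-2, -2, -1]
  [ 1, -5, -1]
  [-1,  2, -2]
e^{tA} =
  [t*exp(-3*t) + exp(-3*t), -2*t*exp(-3*t), -t*exp(-3*t)]
  [t*exp(-3*t), -2*t*exp(-3*t) + exp(-3*t), -t*exp(-3*t)]
  [-t*exp(-3*t), 2*t*exp(-3*t), t*exp(-3*t) + exp(-3*t)]

Strategy: write A = P · J · P⁻¹ where J is a Jordan canonical form, so e^{tA} = P · e^{tJ} · P⁻¹, and e^{tJ} can be computed block-by-block.

A has Jordan form
J =
  [-3,  1,  0]
  [ 0, -3,  0]
  [ 0,  0, -3]
(up to reordering of blocks).

Per-block formulas:
  For a 1×1 block at λ = -3: exp(t · [-3]) = [e^(-3t)].
  For a 2×2 Jordan block J_2(-3): exp(t · J_2(-3)) = e^(-3t)·(I + t·N), where N is the 2×2 nilpotent shift.

After assembling e^{tJ} and conjugating by P, we get:

e^{tA} =
  [t*exp(-3*t) + exp(-3*t), -2*t*exp(-3*t), -t*exp(-3*t)]
  [t*exp(-3*t), -2*t*exp(-3*t) + exp(-3*t), -t*exp(-3*t)]
  [-t*exp(-3*t), 2*t*exp(-3*t), t*exp(-3*t) + exp(-3*t)]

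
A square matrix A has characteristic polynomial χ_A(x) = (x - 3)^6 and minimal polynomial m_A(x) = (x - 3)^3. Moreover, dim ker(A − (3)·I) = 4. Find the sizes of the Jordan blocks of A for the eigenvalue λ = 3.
Block sizes for λ = 3: [3, 1, 1, 1]

Step 1 — from the characteristic polynomial, algebraic multiplicity of λ = 3 is 6. From dim ker(A − (3)·I) = 4, there are exactly 4 Jordan blocks for λ = 3.
Step 2 — from the minimal polynomial, the factor (x − 3)^3 tells us the largest block for λ = 3 has size 3.
Step 3 — with total size 6, 4 blocks, and largest block 3, the block sizes (in nonincreasing order) are [3, 1, 1, 1].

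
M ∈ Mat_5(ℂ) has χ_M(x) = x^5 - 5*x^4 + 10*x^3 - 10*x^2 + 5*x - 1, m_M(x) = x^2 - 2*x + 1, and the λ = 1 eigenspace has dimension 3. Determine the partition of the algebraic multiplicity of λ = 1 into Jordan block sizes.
Block sizes for λ = 1: [2, 2, 1]

Step 1 — from the characteristic polynomial, algebraic multiplicity of λ = 1 is 5. From dim ker(M − (1)·I) = 3, there are exactly 3 Jordan blocks for λ = 1.
Step 2 — from the minimal polynomial, the factor (x − 1)^2 tells us the largest block for λ = 1 has size 2.
Step 3 — with total size 5, 3 blocks, and largest block 2, the block sizes (in nonincreasing order) are [2, 2, 1].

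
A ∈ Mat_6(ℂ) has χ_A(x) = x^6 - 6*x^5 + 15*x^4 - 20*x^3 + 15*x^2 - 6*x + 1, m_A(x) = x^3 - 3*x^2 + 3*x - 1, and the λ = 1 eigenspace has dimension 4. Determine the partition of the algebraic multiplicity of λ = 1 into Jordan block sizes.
Block sizes for λ = 1: [3, 1, 1, 1]

Step 1 — from the characteristic polynomial, algebraic multiplicity of λ = 1 is 6. From dim ker(A − (1)·I) = 4, there are exactly 4 Jordan blocks for λ = 1.
Step 2 — from the minimal polynomial, the factor (x − 1)^3 tells us the largest block for λ = 1 has size 3.
Step 3 — with total size 6, 4 blocks, and largest block 3, the block sizes (in nonincreasing order) are [3, 1, 1, 1].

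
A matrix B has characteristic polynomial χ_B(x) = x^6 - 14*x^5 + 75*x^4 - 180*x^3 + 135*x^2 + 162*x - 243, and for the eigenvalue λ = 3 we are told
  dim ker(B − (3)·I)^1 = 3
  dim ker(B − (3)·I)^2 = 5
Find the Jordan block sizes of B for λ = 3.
Block sizes for λ = 3: [2, 2, 1]

From the dimensions of kernels of powers, the number of Jordan blocks of size at least j is d_j − d_{j−1} where d_j = dim ker(N^j) (with d_0 = 0). Computing the differences gives [3, 2].
The number of blocks of size exactly k is (#blocks of size ≥ k) − (#blocks of size ≥ k + 1), so the partition is: 1 block(s) of size 1, 2 block(s) of size 2.
In nonincreasing order the block sizes are [2, 2, 1].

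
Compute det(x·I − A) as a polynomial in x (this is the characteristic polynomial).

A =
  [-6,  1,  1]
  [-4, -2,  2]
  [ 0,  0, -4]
x^3 + 12*x^2 + 48*x + 64

Expanding det(x·I − A) (e.g. by cofactor expansion or by noting that A is similar to its Jordan form J, which has the same characteristic polynomial as A) gives
  χ_A(x) = x^3 + 12*x^2 + 48*x + 64
which factors as (x + 4)^3. The eigenvalues (with algebraic multiplicities) are λ = -4 with multiplicity 3.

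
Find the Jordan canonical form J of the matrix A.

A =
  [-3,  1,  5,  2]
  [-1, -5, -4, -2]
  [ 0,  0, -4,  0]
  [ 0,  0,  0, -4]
J_3(-4) ⊕ J_1(-4)

The characteristic polynomial is
  det(x·I − A) = x^4 + 16*x^3 + 96*x^2 + 256*x + 256 = (x + 4)^4

Eigenvalues and multiplicities (the geometric multiplicity of λ is n − rank(A − λI), which equals the number of Jordan blocks for λ):
  λ = -4: algebraic multiplicity = 4, geometric multiplicity = 2

Determining the block sizes for each eigenvalue:
  λ = -4: with am = 4 and gm = 2, the partition is not yet determined (e.g. several partitions of 4 into 2 parts exist). Let N = A − (-4)·I. Computing rank(N^1) = 2, rank(N^2) = 1, rank(N^3) = 0; the number of blocks of size ≥ j is rank(N^{j−1}) − rank(N^j), giving [2, 1, 1]. So we have 1 block(s) of size 3, 1 block(s) of size 1 → block sizes [3, 1]

Assembling the blocks gives a Jordan form
J =
  [-4,  1,  0,  0]
  [ 0, -4,  1,  0]
  [ 0,  0, -4,  0]
  [ 0,  0,  0, -4]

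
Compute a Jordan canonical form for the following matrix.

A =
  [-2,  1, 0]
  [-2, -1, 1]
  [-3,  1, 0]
J_3(-1)

The characteristic polynomial is
  det(x·I − A) = x^3 + 3*x^2 + 3*x + 1 = (x + 1)^3

Eigenvalues and multiplicities (the geometric multiplicity of λ is n − rank(A − λI), which equals the number of Jordan blocks for λ):
  λ = -1: algebraic multiplicity = 3, geometric multiplicity = 1

Determining the block sizes for each eigenvalue:
  λ = -1: one block (gm = 1), so the single block has size am = 3 → block sizes [3]

Assembling the blocks gives a Jordan form
J =
  [-1,  1,  0]
  [ 0, -1,  1]
  [ 0,  0, -1]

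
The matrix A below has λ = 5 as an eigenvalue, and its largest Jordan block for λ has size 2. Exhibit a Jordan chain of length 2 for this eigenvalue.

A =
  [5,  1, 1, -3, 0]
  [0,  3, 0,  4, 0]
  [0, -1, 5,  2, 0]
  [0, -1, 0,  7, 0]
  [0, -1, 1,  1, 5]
A Jordan chain for λ = 5 of length 2:
v_1 = (1, -2, -1, -1, -1)ᵀ
v_2 = (0, 1, 0, 0, 0)ᵀ

Let N = A − (5)·I. We want v_2 with N^2 v_2 = 0 but N^1 v_2 ≠ 0; then v_{j-1} := N · v_j for j = 2, …, 2.

Pick v_2 = (0, 1, 0, 0, 0)ᵀ.
Then v_1 = N · v_2 = (1, -2, -1, -1, -1)ᵀ.

Sanity check: (A − (5)·I) v_1 = (0, 0, 0, 0, 0)ᵀ = 0. ✓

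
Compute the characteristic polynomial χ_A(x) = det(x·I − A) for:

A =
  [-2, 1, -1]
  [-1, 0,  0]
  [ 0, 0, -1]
x^3 + 3*x^2 + 3*x + 1

Expanding det(x·I − A) (e.g. by cofactor expansion or by noting that A is similar to its Jordan form J, which has the same characteristic polynomial as A) gives
  χ_A(x) = x^3 + 3*x^2 + 3*x + 1
which factors as (x + 1)^3. The eigenvalues (with algebraic multiplicities) are λ = -1 with multiplicity 3.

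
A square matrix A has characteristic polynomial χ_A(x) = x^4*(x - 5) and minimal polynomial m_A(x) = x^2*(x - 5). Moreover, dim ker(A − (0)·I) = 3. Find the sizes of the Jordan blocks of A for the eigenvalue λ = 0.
Block sizes for λ = 0: [2, 1, 1]

Step 1 — from the characteristic polynomial, algebraic multiplicity of λ = 0 is 4. From dim ker(A − (0)·I) = 3, there are exactly 3 Jordan blocks for λ = 0.
Step 2 — from the minimal polynomial, the factor (x − 0)^2 tells us the largest block for λ = 0 has size 2.
Step 3 — with total size 4, 3 blocks, and largest block 2, the block sizes (in nonincreasing order) are [2, 1, 1].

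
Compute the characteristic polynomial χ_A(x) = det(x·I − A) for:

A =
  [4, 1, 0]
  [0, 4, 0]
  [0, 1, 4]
x^3 - 12*x^2 + 48*x - 64

Expanding det(x·I − A) (e.g. by cofactor expansion or by noting that A is similar to its Jordan form J, which has the same characteristic polynomial as A) gives
  χ_A(x) = x^3 - 12*x^2 + 48*x - 64
which factors as (x - 4)^3. The eigenvalues (with algebraic multiplicities) are λ = 4 with multiplicity 3.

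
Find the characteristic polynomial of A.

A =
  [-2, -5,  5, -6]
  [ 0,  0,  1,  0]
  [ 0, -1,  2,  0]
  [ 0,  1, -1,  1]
x^4 - x^3 - 3*x^2 + 5*x - 2

Expanding det(x·I − A) (e.g. by cofactor expansion or by noting that A is similar to its Jordan form J, which has the same characteristic polynomial as A) gives
  χ_A(x) = x^4 - x^3 - 3*x^2 + 5*x - 2
which factors as (x - 1)^3*(x + 2). The eigenvalues (with algebraic multiplicities) are λ = -2 with multiplicity 1, λ = 1 with multiplicity 3.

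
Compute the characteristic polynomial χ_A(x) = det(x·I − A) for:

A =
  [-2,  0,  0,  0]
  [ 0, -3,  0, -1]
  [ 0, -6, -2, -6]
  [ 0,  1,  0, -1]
x^4 + 8*x^3 + 24*x^2 + 32*x + 16

Expanding det(x·I − A) (e.g. by cofactor expansion or by noting that A is similar to its Jordan form J, which has the same characteristic polynomial as A) gives
  χ_A(x) = x^4 + 8*x^3 + 24*x^2 + 32*x + 16
which factors as (x + 2)^4. The eigenvalues (with algebraic multiplicities) are λ = -2 with multiplicity 4.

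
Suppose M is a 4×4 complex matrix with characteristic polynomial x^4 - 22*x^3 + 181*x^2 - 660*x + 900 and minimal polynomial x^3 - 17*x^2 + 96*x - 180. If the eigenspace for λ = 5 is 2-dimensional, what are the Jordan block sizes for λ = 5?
Block sizes for λ = 5: [1, 1]

Step 1 — from the characteristic polynomial, algebraic multiplicity of λ = 5 is 2. From dim ker(M − (5)·I) = 2, there are exactly 2 Jordan blocks for λ = 5.
Step 2 — from the minimal polynomial, the factor (x − 5) tells us the largest block for λ = 5 has size 1.
Step 3 — with total size 2, 2 blocks, and largest block 1, the block sizes (in nonincreasing order) are [1, 1].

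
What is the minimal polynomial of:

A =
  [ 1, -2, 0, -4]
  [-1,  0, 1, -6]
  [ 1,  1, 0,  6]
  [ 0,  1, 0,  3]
x^3 - 3*x^2 + 3*x - 1

The characteristic polynomial is χ_A(x) = (x - 1)^4, so the eigenvalues are known. The minimal polynomial is
  m_A(x) = Π_λ (x − λ)^{k_λ}
where k_λ is the size of the *largest* Jordan block for λ (equivalently, the smallest k with (A − λI)^k v = 0 for every generalised eigenvector v of λ).

  λ = 1: largest Jordan block has size 3, contributing (x − 1)^3

So m_A(x) = (x - 1)^3 = x^3 - 3*x^2 + 3*x - 1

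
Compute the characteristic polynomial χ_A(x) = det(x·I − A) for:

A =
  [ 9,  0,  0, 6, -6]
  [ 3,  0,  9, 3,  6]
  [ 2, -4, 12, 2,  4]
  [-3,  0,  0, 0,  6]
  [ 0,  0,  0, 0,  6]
x^5 - 27*x^4 + 288*x^3 - 1512*x^2 + 3888*x - 3888

Expanding det(x·I − A) (e.g. by cofactor expansion or by noting that A is similar to its Jordan form J, which has the same characteristic polynomial as A) gives
  χ_A(x) = x^5 - 27*x^4 + 288*x^3 - 1512*x^2 + 3888*x - 3888
which factors as (x - 6)^4*(x - 3). The eigenvalues (with algebraic multiplicities) are λ = 3 with multiplicity 1, λ = 6 with multiplicity 4.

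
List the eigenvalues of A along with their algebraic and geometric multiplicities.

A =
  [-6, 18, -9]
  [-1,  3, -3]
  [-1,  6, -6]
λ = -3: alg = 3, geom = 2

Step 1 — factor the characteristic polynomial to read off the algebraic multiplicities:
  χ_A(x) = (x + 3)^3

Step 2 — compute geometric multiplicities via the rank-nullity identity g(λ) = n − rank(A − λI):
  rank(A − (-3)·I) = 1, so dim ker(A − (-3)·I) = n − 1 = 2

Summary:
  λ = -3: algebraic multiplicity = 3, geometric multiplicity = 2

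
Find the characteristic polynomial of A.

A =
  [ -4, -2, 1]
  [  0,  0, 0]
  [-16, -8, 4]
x^3

Expanding det(x·I − A) (e.g. by cofactor expansion or by noting that A is similar to its Jordan form J, which has the same characteristic polynomial as A) gives
  χ_A(x) = x^3
which factors as x^3. The eigenvalues (with algebraic multiplicities) are λ = 0 with multiplicity 3.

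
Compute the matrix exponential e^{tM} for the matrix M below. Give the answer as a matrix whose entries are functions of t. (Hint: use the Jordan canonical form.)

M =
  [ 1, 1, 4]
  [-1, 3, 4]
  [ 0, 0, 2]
e^{tM} =
  [-t*exp(2*t) + exp(2*t), t*exp(2*t), 4*t*exp(2*t)]
  [-t*exp(2*t), t*exp(2*t) + exp(2*t), 4*t*exp(2*t)]
  [0, 0, exp(2*t)]

Strategy: write M = P · J · P⁻¹ where J is a Jordan canonical form, so e^{tM} = P · e^{tJ} · P⁻¹, and e^{tJ} can be computed block-by-block.

M has Jordan form
J =
  [2, 1, 0]
  [0, 2, 0]
  [0, 0, 2]
(up to reordering of blocks).

Per-block formulas:
  For a 1×1 block at λ = 2: exp(t · [2]) = [e^(2t)].
  For a 2×2 Jordan block J_2(2): exp(t · J_2(2)) = e^(2t)·(I + t·N), where N is the 2×2 nilpotent shift.

After assembling e^{tJ} and conjugating by P, we get:

e^{tM} =
  [-t*exp(2*t) + exp(2*t), t*exp(2*t), 4*t*exp(2*t)]
  [-t*exp(2*t), t*exp(2*t) + exp(2*t), 4*t*exp(2*t)]
  [0, 0, exp(2*t)]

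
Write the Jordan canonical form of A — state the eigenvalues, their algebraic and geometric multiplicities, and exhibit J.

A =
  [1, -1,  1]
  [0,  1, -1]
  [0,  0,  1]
J_3(1)

The characteristic polynomial is
  det(x·I − A) = x^3 - 3*x^2 + 3*x - 1 = (x - 1)^3

Eigenvalues and multiplicities (the geometric multiplicity of λ is n − rank(A − λI), which equals the number of Jordan blocks for λ):
  λ = 1: algebraic multiplicity = 3, geometric multiplicity = 1

Determining the block sizes for each eigenvalue:
  λ = 1: one block (gm = 1), so the single block has size am = 3 → block sizes [3]

Assembling the blocks gives a Jordan form
J =
  [1, 1, 0]
  [0, 1, 1]
  [0, 0, 1]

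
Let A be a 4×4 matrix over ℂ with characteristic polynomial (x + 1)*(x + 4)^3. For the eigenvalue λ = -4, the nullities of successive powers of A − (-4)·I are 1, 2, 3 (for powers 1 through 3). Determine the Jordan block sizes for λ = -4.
Block sizes for λ = -4: [3]

From the dimensions of kernels of powers, the number of Jordan blocks of size at least j is d_j − d_{j−1} where d_j = dim ker(N^j) (with d_0 = 0). Computing the differences gives [1, 1, 1].
The number of blocks of size exactly k is (#blocks of size ≥ k) − (#blocks of size ≥ k + 1), so the partition is: 1 block(s) of size 3.
In nonincreasing order the block sizes are [3].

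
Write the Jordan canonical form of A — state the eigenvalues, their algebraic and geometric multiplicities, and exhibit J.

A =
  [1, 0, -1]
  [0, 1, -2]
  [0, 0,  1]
J_2(1) ⊕ J_1(1)

The characteristic polynomial is
  det(x·I − A) = x^3 - 3*x^2 + 3*x - 1 = (x - 1)^3

Eigenvalues and multiplicities (the geometric multiplicity of λ is n − rank(A − λI), which equals the number of Jordan blocks for λ):
  λ = 1: algebraic multiplicity = 3, geometric multiplicity = 2

Determining the block sizes for each eigenvalue:
  λ = 1: 2 blocks summing to 3 forces exactly one block of size 2 and the rest size 1 → block sizes [2, 1]

Assembling the blocks gives a Jordan form
J =
  [1, 1, 0]
  [0, 1, 0]
  [0, 0, 1]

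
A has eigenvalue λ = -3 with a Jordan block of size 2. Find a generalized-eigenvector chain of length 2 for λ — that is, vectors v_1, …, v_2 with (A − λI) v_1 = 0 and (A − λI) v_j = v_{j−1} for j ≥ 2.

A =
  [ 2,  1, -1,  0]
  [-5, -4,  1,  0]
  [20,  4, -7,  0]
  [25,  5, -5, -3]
A Jordan chain for λ = -3 of length 2:
v_1 = (5, -5, 20, 25)ᵀ
v_2 = (1, 0, 0, 0)ᵀ

Let N = A − (-3)·I. We want v_2 with N^2 v_2 = 0 but N^1 v_2 ≠ 0; then v_{j-1} := N · v_j for j = 2, …, 2.

Pick v_2 = (1, 0, 0, 0)ᵀ.
Then v_1 = N · v_2 = (5, -5, 20, 25)ᵀ.

Sanity check: (A − (-3)·I) v_1 = (0, 0, 0, 0)ᵀ = 0. ✓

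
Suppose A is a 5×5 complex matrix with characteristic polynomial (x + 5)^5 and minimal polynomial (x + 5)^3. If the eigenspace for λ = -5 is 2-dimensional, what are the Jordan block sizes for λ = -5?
Block sizes for λ = -5: [3, 2]

Step 1 — from the characteristic polynomial, algebraic multiplicity of λ = -5 is 5. From dim ker(A − (-5)·I) = 2, there are exactly 2 Jordan blocks for λ = -5.
Step 2 — from the minimal polynomial, the factor (x + 5)^3 tells us the largest block for λ = -5 has size 3.
Step 3 — with total size 5, 2 blocks, and largest block 3, the block sizes (in nonincreasing order) are [3, 2].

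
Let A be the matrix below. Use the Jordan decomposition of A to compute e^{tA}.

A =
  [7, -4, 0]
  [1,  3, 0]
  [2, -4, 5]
e^{tA} =
  [2*t*exp(5*t) + exp(5*t), -4*t*exp(5*t), 0]
  [t*exp(5*t), -2*t*exp(5*t) + exp(5*t), 0]
  [2*t*exp(5*t), -4*t*exp(5*t), exp(5*t)]

Strategy: write A = P · J · P⁻¹ where J is a Jordan canonical form, so e^{tA} = P · e^{tJ} · P⁻¹, and e^{tJ} can be computed block-by-block.

A has Jordan form
J =
  [5, 1, 0]
  [0, 5, 0]
  [0, 0, 5]
(up to reordering of blocks).

Per-block formulas:
  For a 1×1 block at λ = 5: exp(t · [5]) = [e^(5t)].
  For a 2×2 Jordan block J_2(5): exp(t · J_2(5)) = e^(5t)·(I + t·N), where N is the 2×2 nilpotent shift.

After assembling e^{tJ} and conjugating by P, we get:

e^{tA} =
  [2*t*exp(5*t) + exp(5*t), -4*t*exp(5*t), 0]
  [t*exp(5*t), -2*t*exp(5*t) + exp(5*t), 0]
  [2*t*exp(5*t), -4*t*exp(5*t), exp(5*t)]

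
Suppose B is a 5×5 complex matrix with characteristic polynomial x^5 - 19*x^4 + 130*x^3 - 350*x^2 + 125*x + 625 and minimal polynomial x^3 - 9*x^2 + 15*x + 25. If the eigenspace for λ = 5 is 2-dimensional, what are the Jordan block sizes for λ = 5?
Block sizes for λ = 5: [2, 2]

Step 1 — from the characteristic polynomial, algebraic multiplicity of λ = 5 is 4. From dim ker(B − (5)·I) = 2, there are exactly 2 Jordan blocks for λ = 5.
Step 2 — from the minimal polynomial, the factor (x − 5)^2 tells us the largest block for λ = 5 has size 2.
Step 3 — with total size 4, 2 blocks, and largest block 2, the block sizes (in nonincreasing order) are [2, 2].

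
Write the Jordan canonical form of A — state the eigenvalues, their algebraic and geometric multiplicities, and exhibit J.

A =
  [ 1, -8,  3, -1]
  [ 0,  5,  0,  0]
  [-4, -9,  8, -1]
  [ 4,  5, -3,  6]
J_2(5) ⊕ J_2(5)

The characteristic polynomial is
  det(x·I − A) = x^4 - 20*x^3 + 150*x^2 - 500*x + 625 = (x - 5)^4

Eigenvalues and multiplicities (the geometric multiplicity of λ is n − rank(A − λI), which equals the number of Jordan blocks for λ):
  λ = 5: algebraic multiplicity = 4, geometric multiplicity = 2

Determining the block sizes for each eigenvalue:
  λ = 5: with am = 4 and gm = 2, the partition is not yet determined (e.g. several partitions of 4 into 2 parts exist). Let N = A − (5)·I. Computing rank(N^1) = 2, rank(N^2) = 0; the number of blocks of size ≥ j is rank(N^{j−1}) − rank(N^j), giving [2, 2]. So we have 2 block(s) of size 2 → block sizes [2, 2]

Assembling the blocks gives a Jordan form
J =
  [5, 1, 0, 0]
  [0, 5, 0, 0]
  [0, 0, 5, 1]
  [0, 0, 0, 5]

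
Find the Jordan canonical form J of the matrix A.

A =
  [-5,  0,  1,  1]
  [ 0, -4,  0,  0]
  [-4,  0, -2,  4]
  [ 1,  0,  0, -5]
J_3(-4) ⊕ J_1(-4)

The characteristic polynomial is
  det(x·I − A) = x^4 + 16*x^3 + 96*x^2 + 256*x + 256 = (x + 4)^4

Eigenvalues and multiplicities (the geometric multiplicity of λ is n − rank(A − λI), which equals the number of Jordan blocks for λ):
  λ = -4: algebraic multiplicity = 4, geometric multiplicity = 2

Determining the block sizes for each eigenvalue:
  λ = -4: with am = 4 and gm = 2, the partition is not yet determined (e.g. several partitions of 4 into 2 parts exist). Let N = A − (-4)·I. Computing rank(N^1) = 2, rank(N^2) = 1, rank(N^3) = 0; the number of blocks of size ≥ j is rank(N^{j−1}) − rank(N^j), giving [2, 1, 1]. So we have 1 block(s) of size 3, 1 block(s) of size 1 → block sizes [3, 1]

Assembling the blocks gives a Jordan form
J =
  [-4,  1,  0,  0]
  [ 0, -4,  1,  0]
  [ 0,  0, -4,  0]
  [ 0,  0,  0, -4]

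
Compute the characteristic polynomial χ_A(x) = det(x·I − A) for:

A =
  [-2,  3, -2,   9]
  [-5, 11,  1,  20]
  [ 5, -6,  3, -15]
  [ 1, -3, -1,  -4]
x^4 - 8*x^3 + 24*x^2 - 32*x + 16

Expanding det(x·I − A) (e.g. by cofactor expansion or by noting that A is similar to its Jordan form J, which has the same characteristic polynomial as A) gives
  χ_A(x) = x^4 - 8*x^3 + 24*x^2 - 32*x + 16
which factors as (x - 2)^4. The eigenvalues (with algebraic multiplicities) are λ = 2 with multiplicity 4.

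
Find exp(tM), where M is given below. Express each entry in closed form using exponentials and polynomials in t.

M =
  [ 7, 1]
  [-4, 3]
e^{tM} =
  [2*t*exp(5*t) + exp(5*t), t*exp(5*t)]
  [-4*t*exp(5*t), -2*t*exp(5*t) + exp(5*t)]

Strategy: write M = P · J · P⁻¹ where J is a Jordan canonical form, so e^{tM} = P · e^{tJ} · P⁻¹, and e^{tJ} can be computed block-by-block.

M has Jordan form
J =
  [5, 1]
  [0, 5]
(up to reordering of blocks).

Per-block formulas:
  For a 2×2 Jordan block J_2(5): exp(t · J_2(5)) = e^(5t)·(I + t·N), where N is the 2×2 nilpotent shift.

After assembling e^{tJ} and conjugating by P, we get:

e^{tM} =
  [2*t*exp(5*t) + exp(5*t), t*exp(5*t)]
  [-4*t*exp(5*t), -2*t*exp(5*t) + exp(5*t)]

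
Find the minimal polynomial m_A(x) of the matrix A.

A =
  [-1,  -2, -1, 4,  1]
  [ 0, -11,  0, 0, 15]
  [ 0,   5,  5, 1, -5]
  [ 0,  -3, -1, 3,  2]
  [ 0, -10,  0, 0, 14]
x^5 - 10*x^4 + 25*x^3 + 20*x^2 - 80*x - 64

The characteristic polynomial is χ_A(x) = (x - 4)^3*(x + 1)^2, so the eigenvalues are known. The minimal polynomial is
  m_A(x) = Π_λ (x − λ)^{k_λ}
where k_λ is the size of the *largest* Jordan block for λ (equivalently, the smallest k with (A − λI)^k v = 0 for every generalised eigenvector v of λ).

  λ = -1: largest Jordan block has size 2, contributing (x + 1)^2
  λ = 4: largest Jordan block has size 3, contributing (x − 4)^3

So m_A(x) = (x - 4)^3*(x + 1)^2 = x^5 - 10*x^4 + 25*x^3 + 20*x^2 - 80*x - 64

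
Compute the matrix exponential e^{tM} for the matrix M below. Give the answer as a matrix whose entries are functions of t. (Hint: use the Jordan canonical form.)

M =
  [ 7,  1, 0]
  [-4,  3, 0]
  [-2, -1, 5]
e^{tM} =
  [2*t*exp(5*t) + exp(5*t), t*exp(5*t), 0]
  [-4*t*exp(5*t), -2*t*exp(5*t) + exp(5*t), 0]
  [-2*t*exp(5*t), -t*exp(5*t), exp(5*t)]

Strategy: write M = P · J · P⁻¹ where J is a Jordan canonical form, so e^{tM} = P · e^{tJ} · P⁻¹, and e^{tJ} can be computed block-by-block.

M has Jordan form
J =
  [5, 1, 0]
  [0, 5, 0]
  [0, 0, 5]
(up to reordering of blocks).

Per-block formulas:
  For a 2×2 Jordan block J_2(5): exp(t · J_2(5)) = e^(5t)·(I + t·N), where N is the 2×2 nilpotent shift.
  For a 1×1 block at λ = 5: exp(t · [5]) = [e^(5t)].

After assembling e^{tJ} and conjugating by P, we get:

e^{tM} =
  [2*t*exp(5*t) + exp(5*t), t*exp(5*t), 0]
  [-4*t*exp(5*t), -2*t*exp(5*t) + exp(5*t), 0]
  [-2*t*exp(5*t), -t*exp(5*t), exp(5*t)]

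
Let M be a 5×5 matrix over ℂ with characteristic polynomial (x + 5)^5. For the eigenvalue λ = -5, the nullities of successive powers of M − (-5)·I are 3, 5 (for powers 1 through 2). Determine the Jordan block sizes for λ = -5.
Block sizes for λ = -5: [2, 2, 1]

From the dimensions of kernels of powers, the number of Jordan blocks of size at least j is d_j − d_{j−1} where d_j = dim ker(N^j) (with d_0 = 0). Computing the differences gives [3, 2].
The number of blocks of size exactly k is (#blocks of size ≥ k) − (#blocks of size ≥ k + 1), so the partition is: 1 block(s) of size 1, 2 block(s) of size 2.
In nonincreasing order the block sizes are [2, 2, 1].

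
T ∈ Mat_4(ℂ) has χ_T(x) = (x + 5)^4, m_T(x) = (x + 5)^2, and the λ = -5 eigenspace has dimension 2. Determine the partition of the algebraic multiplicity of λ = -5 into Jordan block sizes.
Block sizes for λ = -5: [2, 2]

Step 1 — from the characteristic polynomial, algebraic multiplicity of λ = -5 is 4. From dim ker(T − (-5)·I) = 2, there are exactly 2 Jordan blocks for λ = -5.
Step 2 — from the minimal polynomial, the factor (x + 5)^2 tells us the largest block for λ = -5 has size 2.
Step 3 — with total size 4, 2 blocks, and largest block 2, the block sizes (in nonincreasing order) are [2, 2].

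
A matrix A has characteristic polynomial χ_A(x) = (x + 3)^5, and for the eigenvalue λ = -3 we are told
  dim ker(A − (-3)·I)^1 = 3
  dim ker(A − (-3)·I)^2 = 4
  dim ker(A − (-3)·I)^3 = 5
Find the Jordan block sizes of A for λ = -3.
Block sizes for λ = -3: [3, 1, 1]

From the dimensions of kernels of powers, the number of Jordan blocks of size at least j is d_j − d_{j−1} where d_j = dim ker(N^j) (with d_0 = 0). Computing the differences gives [3, 1, 1].
The number of blocks of size exactly k is (#blocks of size ≥ k) − (#blocks of size ≥ k + 1), so the partition is: 2 block(s) of size 1, 1 block(s) of size 3.
In nonincreasing order the block sizes are [3, 1, 1].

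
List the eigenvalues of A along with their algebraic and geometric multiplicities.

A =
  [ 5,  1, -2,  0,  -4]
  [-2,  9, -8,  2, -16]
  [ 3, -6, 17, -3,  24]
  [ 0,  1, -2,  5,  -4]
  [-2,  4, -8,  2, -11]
λ = 5: alg = 5, geom = 3

Step 1 — factor the characteristic polynomial to read off the algebraic multiplicities:
  χ_A(x) = (x - 5)^5

Step 2 — compute geometric multiplicities via the rank-nullity identity g(λ) = n − rank(A − λI):
  rank(A − (5)·I) = 2, so dim ker(A − (5)·I) = n − 2 = 3

Summary:
  λ = 5: algebraic multiplicity = 5, geometric multiplicity = 3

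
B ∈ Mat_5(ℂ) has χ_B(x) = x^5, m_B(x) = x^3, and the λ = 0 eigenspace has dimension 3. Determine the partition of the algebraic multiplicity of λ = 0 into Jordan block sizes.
Block sizes for λ = 0: [3, 1, 1]

Step 1 — from the characteristic polynomial, algebraic multiplicity of λ = 0 is 5. From dim ker(B − (0)·I) = 3, there are exactly 3 Jordan blocks for λ = 0.
Step 2 — from the minimal polynomial, the factor (x − 0)^3 tells us the largest block for λ = 0 has size 3.
Step 3 — with total size 5, 3 blocks, and largest block 3, the block sizes (in nonincreasing order) are [3, 1, 1].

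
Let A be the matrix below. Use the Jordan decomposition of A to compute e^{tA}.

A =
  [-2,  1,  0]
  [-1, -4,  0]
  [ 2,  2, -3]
e^{tA} =
  [t*exp(-3*t) + exp(-3*t), t*exp(-3*t), 0]
  [-t*exp(-3*t), -t*exp(-3*t) + exp(-3*t), 0]
  [2*t*exp(-3*t), 2*t*exp(-3*t), exp(-3*t)]

Strategy: write A = P · J · P⁻¹ where J is a Jordan canonical form, so e^{tA} = P · e^{tJ} · P⁻¹, and e^{tJ} can be computed block-by-block.

A has Jordan form
J =
  [-3,  1,  0]
  [ 0, -3,  0]
  [ 0,  0, -3]
(up to reordering of blocks).

Per-block formulas:
  For a 1×1 block at λ = -3: exp(t · [-3]) = [e^(-3t)].
  For a 2×2 Jordan block J_2(-3): exp(t · J_2(-3)) = e^(-3t)·(I + t·N), where N is the 2×2 nilpotent shift.

After assembling e^{tJ} and conjugating by P, we get:

e^{tA} =
  [t*exp(-3*t) + exp(-3*t), t*exp(-3*t), 0]
  [-t*exp(-3*t), -t*exp(-3*t) + exp(-3*t), 0]
  [2*t*exp(-3*t), 2*t*exp(-3*t), exp(-3*t)]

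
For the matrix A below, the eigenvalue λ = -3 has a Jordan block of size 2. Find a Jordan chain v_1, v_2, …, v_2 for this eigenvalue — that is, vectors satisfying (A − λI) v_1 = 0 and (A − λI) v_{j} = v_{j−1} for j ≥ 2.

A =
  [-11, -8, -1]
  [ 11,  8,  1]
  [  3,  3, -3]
A Jordan chain for λ = -3 of length 2:
v_1 = (-1, 1, 0)ᵀ
v_2 = (0, 0, 1)ᵀ

Let N = A − (-3)·I. We want v_2 with N^2 v_2 = 0 but N^1 v_2 ≠ 0; then v_{j-1} := N · v_j for j = 2, …, 2.

Pick v_2 = (0, 0, 1)ᵀ.
Then v_1 = N · v_2 = (-1, 1, 0)ᵀ.

Sanity check: (A − (-3)·I) v_1 = (0, 0, 0)ᵀ = 0. ✓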